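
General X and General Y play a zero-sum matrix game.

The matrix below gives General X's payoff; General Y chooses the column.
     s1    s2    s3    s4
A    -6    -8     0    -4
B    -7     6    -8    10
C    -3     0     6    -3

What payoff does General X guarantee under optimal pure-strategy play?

-3

Row minima: -8, -8, -3 → General X's maximin is -3.
Column maxima: -3, 6, 6, 10 → General Y's minimax is -3.
They coincide at (C, s1), so the value is -3.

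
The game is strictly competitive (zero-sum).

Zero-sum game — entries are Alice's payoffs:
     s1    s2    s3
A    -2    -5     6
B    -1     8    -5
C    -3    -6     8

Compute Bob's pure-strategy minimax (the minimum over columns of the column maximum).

-1

The worst case (largest entry) in each column is s1: -1, s2: 8, s3: 8.
The best (smallest) of these is -1.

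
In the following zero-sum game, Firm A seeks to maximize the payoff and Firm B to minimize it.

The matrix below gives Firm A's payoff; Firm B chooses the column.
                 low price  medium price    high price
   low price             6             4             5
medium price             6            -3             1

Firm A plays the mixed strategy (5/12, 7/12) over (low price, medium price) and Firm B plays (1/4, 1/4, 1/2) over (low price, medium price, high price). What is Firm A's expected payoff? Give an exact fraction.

45/16

Against (1/4, 1/4, 1/2), each row's expected payoff is low price: 5; medium price: 5/4.
Taking the (5/12, 7/12)-weighted average: (5/12)·(5) + (7/12)·(5/4) = 45/16.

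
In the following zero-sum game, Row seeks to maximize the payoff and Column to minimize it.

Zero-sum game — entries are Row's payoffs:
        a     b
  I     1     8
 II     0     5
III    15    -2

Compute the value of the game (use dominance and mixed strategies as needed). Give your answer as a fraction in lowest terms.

61/12

Row II is strictly dominated by row I, so Row never plays it.
The remaining 2×2 game on (I, III) × (a, b) has no saddle point. Let Row play I with probability p; indifference gives p + 15(1−p) = 8p − 2(1−p), so p = 17/24.
Similarly Column's optimal q on a is 5/12, and the value is 1·(5/12) + (8)·(7/12) = 61/12.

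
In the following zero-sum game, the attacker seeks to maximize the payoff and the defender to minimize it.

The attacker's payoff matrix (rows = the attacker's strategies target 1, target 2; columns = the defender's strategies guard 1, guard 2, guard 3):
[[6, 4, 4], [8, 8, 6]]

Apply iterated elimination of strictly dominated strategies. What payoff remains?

Column guard 1 is strictly dominated by guard 3 for the defender (4<6, 6<8); eliminate guard 1.
Row target 1 is strictly dominated by row target 2 (8>4, 6>4); eliminate target 1.
Column guard 2 is strictly dominated by guard 3 for the defender (6<8); eliminate guard 2.
Only (target 2, guard 3) remains, with payoff 6.

6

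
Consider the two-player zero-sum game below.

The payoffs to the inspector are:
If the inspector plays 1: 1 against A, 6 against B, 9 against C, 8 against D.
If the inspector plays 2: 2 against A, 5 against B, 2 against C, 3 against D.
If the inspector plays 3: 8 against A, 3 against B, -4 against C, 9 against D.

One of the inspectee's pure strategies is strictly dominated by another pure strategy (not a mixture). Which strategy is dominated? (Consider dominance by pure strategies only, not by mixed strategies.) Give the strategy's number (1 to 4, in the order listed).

The inspectee prefers columns that give the inspector less. Compare D with A: 1 < 8, 2 < 3, 8 < 9.
So A strictly dominates D for the inspectee; D is strictly dominated.

4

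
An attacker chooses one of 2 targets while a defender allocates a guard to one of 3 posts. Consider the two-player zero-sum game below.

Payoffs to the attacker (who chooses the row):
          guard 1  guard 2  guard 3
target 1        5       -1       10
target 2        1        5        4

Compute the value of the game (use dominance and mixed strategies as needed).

Column guard 3 is strictly dominated by guard 1 for the defender (it gives the attacker more in every row).
The remaining 2×2 game on (target 1, target 2) × (guard 1, guard 2) has no saddle point. Let the attacker play target 1 with probability p; indifference gives 5p + (1−p) = −p + 5(1−p), so p = 2/5.
Similarly the defender's optimal q on guard 1 is 3/5, and the value is 5·(3/5) + (-1)·(2/5) = 13/5.

13/5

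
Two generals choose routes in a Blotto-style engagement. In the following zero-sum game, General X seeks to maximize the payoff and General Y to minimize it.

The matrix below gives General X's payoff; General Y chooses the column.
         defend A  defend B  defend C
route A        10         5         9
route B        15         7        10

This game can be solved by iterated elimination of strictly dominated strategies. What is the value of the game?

Column defend C is strictly dominated by defend B for General Y (5<9, 7<10); eliminate defend C.
Row route A is strictly dominated by row route B (15>10, 7>5); eliminate route A.
Column defend A is strictly dominated by defend B for General Y (7<15); eliminate defend A.
Only (route B, defend B) remains, with payoff 7.

7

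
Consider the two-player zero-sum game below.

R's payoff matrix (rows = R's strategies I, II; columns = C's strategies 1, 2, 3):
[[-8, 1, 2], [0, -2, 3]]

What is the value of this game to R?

Column 3 is strictly dominated by 2 for C (it gives R more in every row).
The remaining 2×2 game on (I, II) × (1, 2) has no saddle point. Let R play I with probability p; indifference gives −8p = p − 2(1−p), so p = 2/11.
Similarly C's optimal q on 1 is 3/11, and the value is -8·(3/11) + (1)·(8/11) = -16/11.

-16/11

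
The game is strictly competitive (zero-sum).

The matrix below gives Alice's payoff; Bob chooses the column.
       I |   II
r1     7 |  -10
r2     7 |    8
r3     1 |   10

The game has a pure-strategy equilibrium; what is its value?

7

Row minima: -10, 7, 1 → Alice's maximin is 7.
Column maxima: 7, 10 → Bob's minimax is 7.
They coincide at (r2, I), so the value is 7.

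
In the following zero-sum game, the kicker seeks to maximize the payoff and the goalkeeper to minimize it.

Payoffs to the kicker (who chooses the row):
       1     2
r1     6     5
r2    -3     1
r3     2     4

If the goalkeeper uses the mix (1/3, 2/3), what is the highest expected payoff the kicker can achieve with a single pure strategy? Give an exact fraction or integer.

16/3

r1: (6)·(1/3) + (5)·(2/3) = 16/3.
r2: (-3)·(1/3) + (1)·(2/3) = -1/3.
r3: (2)·(1/3) + (4)·(2/3) = 10/3.
The best pure response is r1 with expected payoff 16/3.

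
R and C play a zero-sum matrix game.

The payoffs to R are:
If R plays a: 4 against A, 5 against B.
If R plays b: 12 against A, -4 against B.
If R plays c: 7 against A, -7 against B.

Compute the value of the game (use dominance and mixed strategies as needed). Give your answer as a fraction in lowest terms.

Row c is strictly dominated by row b, so R never plays it.
The remaining 2×2 game on (a, b) × (A, B) has no saddle point. Let R play a with probability p; indifference gives 4p + 12(1−p) = 5p − 4(1−p), so p = 16/17.
Similarly C's optimal q on A is 9/17, and the value is 4·(9/17) + (5)·(8/17) = 76/17.

76/17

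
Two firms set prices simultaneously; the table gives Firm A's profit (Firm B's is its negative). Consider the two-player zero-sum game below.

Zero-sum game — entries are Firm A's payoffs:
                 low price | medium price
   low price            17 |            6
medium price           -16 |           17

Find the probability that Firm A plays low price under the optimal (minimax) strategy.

3/4

Row minima are 6 and -16, so Firm A's maximin is 6; column maxima are 17 and 17, so Firm B's minimax is 17. These differ, so the equilibrium is in mixed strategies.
Let Firm A play low price with probability p. Firm B is indifferent when 17p − 16(1−p) = 6p + 17(1−p), giving p = 3/4.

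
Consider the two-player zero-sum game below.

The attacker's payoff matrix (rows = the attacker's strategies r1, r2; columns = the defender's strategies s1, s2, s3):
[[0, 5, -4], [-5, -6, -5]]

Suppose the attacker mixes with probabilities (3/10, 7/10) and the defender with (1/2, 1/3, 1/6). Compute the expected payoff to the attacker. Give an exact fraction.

-103/30

Against (1/2, 1/3, 1/6), each row's expected payoff is r1: 1; r2: -16/3.
Taking the (3/10, 7/10)-weighted average: (3/10)·(1) + (7/10)·(-16/3) = -103/30.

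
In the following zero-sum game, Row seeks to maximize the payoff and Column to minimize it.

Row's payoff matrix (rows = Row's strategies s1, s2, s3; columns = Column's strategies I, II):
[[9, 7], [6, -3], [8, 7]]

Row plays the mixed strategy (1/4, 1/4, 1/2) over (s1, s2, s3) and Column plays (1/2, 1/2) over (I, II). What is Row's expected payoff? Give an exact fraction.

Against (1/2, 1/2), each row's expected payoff is s1: 8; s2: 3/2; s3: 15/2.
Taking the (1/4, 1/4, 1/2)-weighted average: (1/4)·(8) + (1/4)·(3/2) + (1/2)·(15/2) = 49/8.

49/8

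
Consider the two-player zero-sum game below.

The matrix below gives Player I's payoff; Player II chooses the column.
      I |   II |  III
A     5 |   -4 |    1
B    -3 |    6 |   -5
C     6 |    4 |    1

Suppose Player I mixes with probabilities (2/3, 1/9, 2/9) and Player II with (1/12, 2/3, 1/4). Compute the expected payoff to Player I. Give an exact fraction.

-8/27

Against (1/12, 2/3, 1/4), each row's expected payoff is A: -2; B: 5/2; C: 41/12.
Taking the (2/3, 1/9, 2/9)-weighted average: (2/3)·(-2) + (1/9)·(5/2) + (2/9)·(41/12) = -8/27.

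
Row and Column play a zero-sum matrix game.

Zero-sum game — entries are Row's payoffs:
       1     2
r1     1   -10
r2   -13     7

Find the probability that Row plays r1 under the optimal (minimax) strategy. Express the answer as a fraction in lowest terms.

Row minima are -10 and -13, so Row's maximin is -10; column maxima are 1 and 7, so Column's minimax is 1. These differ, so the equilibrium is in mixed strategies.
Let Row play r1 with probability p. Column is indifferent when p − 13(1−p) = −10p + 7(1−p), giving p = 20/31.

20/31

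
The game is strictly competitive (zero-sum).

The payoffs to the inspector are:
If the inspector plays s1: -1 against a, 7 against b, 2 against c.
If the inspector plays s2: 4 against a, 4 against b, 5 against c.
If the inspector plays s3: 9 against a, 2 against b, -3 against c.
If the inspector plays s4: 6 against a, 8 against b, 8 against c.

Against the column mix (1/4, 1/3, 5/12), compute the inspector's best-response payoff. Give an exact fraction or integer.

15/2

s1: (-1)·(1/4) + (7)·(1/3) + (2)·(5/12) = 35/12.
s2: (4)·(1/4) + (4)·(1/3) + (5)·(5/12) = 53/12.
s3: (9)·(1/4) + (2)·(1/3) + (-3)·(5/12) = 5/3.
s4: (6)·(1/4) + (8)·(1/3) + (8)·(5/12) = 15/2.
The best pure response is s4 with expected payoff 15/2.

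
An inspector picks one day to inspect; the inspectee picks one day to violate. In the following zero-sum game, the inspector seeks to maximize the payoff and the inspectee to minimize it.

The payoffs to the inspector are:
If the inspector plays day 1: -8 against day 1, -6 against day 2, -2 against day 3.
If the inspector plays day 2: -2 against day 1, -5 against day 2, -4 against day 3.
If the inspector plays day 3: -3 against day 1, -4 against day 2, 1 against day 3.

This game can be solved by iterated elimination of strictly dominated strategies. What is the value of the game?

Row day 1 is strictly dominated by row day 3 (-3>-8, -4>-6, 1>-2); eliminate day 1.
Column day 1 is strictly dominated by day 2 for the inspectee (-5<-2, -4<-3); eliminate day 1.
Row day 2 is strictly dominated by row day 3 (-4>-5, 1>-4); eliminate day 2.
Column day 3 is strictly dominated by day 2 for the inspectee (-4<1); eliminate day 3.
Only (day 3, day 2) remains, with payoff -4.

-4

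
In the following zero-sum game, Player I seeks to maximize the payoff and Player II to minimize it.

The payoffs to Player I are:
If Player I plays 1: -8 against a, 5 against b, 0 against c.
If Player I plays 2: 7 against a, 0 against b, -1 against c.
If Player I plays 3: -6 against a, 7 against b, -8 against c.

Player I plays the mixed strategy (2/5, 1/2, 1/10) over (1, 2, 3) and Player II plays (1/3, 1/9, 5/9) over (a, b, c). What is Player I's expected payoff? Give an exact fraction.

Against (1/3, 1/9, 5/9), each row's expected payoff is 1: -19/9; 2: 16/9; 3: -17/3.
Taking the (2/5, 1/2, 1/10)-weighted average: (2/5)·(-19/9) + (1/2)·(16/9) + (1/10)·(-17/3) = -47/90.

-47/90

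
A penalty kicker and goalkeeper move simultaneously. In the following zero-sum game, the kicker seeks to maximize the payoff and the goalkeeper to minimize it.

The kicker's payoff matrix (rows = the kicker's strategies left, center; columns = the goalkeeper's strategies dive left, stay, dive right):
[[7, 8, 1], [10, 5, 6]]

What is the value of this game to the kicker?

Column dive left is strictly dominated by dive right for the goalkeeper (it gives the kicker more in every row).
The remaining 2×2 game on (left, center) × (stay, dive right) has no saddle point. Let the kicker play left with probability p; indifference gives 8p + 5(1−p) = p + 6(1−p), so p = 1/8.
Similarly the goalkeeper's optimal q on stay is 5/8, and the value is 8·(5/8) + (1)·(3/8) = 43/8.

43/8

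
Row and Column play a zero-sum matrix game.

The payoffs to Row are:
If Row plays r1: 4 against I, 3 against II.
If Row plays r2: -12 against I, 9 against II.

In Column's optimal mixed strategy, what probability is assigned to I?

Row minima are 3 and -12, so Row's maximin is 3; column maxima are 4 and 9, so Column's minimax is 4. These differ, so the equilibrium is in mixed strategies.
Let Column play I with probability q. Row is indifferent when 4q + 3(1−q) = −12q + 9(1−q), giving q = 3/11.

3/11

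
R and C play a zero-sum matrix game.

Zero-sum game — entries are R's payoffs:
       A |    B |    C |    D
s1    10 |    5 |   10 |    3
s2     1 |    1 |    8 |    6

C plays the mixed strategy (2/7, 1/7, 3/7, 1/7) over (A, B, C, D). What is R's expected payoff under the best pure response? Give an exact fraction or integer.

s1: (10)·(2/7) + (5)·(1/7) + (10)·(3/7) + (3)·(1/7) = 58/7.
s2: (1)·(2/7) + (1)·(1/7) + (8)·(3/7) + (6)·(1/7) = 33/7.
The best pure response is s1 with expected payoff 58/7.

58/7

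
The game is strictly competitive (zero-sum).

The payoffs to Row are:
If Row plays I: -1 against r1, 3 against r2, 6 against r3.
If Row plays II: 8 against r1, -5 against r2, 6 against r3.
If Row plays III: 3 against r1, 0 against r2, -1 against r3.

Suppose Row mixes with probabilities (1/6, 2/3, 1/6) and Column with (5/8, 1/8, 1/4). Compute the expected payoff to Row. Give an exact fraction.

211/48

Against (5/8, 1/8, 1/4), each row's expected payoff is I: 5/4; II: 47/8; III: 13/8.
Taking the (1/6, 2/3, 1/6)-weighted average: (1/6)·(5/4) + (2/3)·(47/8) + (1/6)·(13/8) = 211/48.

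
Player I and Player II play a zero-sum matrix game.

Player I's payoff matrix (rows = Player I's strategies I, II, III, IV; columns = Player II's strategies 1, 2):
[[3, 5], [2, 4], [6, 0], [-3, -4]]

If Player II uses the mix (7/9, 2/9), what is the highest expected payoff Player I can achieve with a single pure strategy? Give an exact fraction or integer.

I: (3)·(7/9) + (5)·(2/9) = 31/9.
II: (2)·(7/9) + (4)·(2/9) = 22/9.
III: (6)·(7/9) + (0)·(2/9) = 14/3.
IV: (-3)·(7/9) + (-4)·(2/9) = -29/9.
The best pure response is III with expected payoff 14/3.

14/3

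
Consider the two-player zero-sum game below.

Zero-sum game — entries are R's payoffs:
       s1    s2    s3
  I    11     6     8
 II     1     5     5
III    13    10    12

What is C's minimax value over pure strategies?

The worst case (largest entry) in each column is s1: 13, s2: 10, s3: 12.
The best (smallest) of these is 10.

10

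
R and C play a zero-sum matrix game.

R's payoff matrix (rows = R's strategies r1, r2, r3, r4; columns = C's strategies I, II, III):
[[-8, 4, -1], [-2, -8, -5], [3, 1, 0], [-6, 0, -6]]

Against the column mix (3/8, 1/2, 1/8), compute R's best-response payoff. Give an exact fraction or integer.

13/8

r1: (-8)·(3/8) + (4)·(1/2) + (-1)·(1/8) = -9/8.
r2: (-2)·(3/8) + (-8)·(1/2) + (-5)·(1/8) = -43/8.
r3: (3)·(3/8) + (1)·(1/2) + (0)·(1/8) = 13/8.
r4: (-6)·(3/8) + (0)·(1/2) + (-6)·(1/8) = -3.
The best pure response is r3 with expected payoff 13/8.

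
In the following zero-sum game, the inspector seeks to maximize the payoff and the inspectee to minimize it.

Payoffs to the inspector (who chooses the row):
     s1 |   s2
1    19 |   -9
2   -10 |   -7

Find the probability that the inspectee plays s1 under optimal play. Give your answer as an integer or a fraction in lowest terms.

Row minima are -9 and -10, so the inspector's maximin is -9; column maxima are 19 and -7, so the inspectee's minimax is -7. These differ, so the equilibrium is in mixed strategies.
Let the inspectee play s1 with probability q. The inspector is indifferent when 19q − 9(1−q) = −10q − 7(1−q), giving q = 2/31.

2/31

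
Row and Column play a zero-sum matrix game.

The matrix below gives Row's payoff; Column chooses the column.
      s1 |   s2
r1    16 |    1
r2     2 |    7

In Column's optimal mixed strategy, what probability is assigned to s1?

3/10

Row minima are 1 and 2, so Row's maximin is 2; column maxima are 16 and 7, so Column's minimax is 7. These differ, so the equilibrium is in mixed strategies.
Let Column play s1 with probability q. Row is indifferent when 16q + (1−q) = 2q + 7(1−q), giving q = 3/10.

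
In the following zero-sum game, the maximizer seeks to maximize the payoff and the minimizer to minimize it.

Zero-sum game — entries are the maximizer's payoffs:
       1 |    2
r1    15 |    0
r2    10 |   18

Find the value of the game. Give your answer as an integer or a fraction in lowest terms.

Row minima are 0 and 10, so the maximizer's maximin is 10; column maxima are 15 and 18, so the minimizer's minimax is 15. These differ, so the equilibrium is in mixed strategies.
Let the maximizer play r1 with probability p. The minimizer is indifferent when 15p + 10(1−p) = 18(1−p), giving p = 8/23.
Let the minimizer play 1 with probability q. The maximizer is indifferent when 15q = 10q + 18(1−q), giving q = 18/23.
The value is 15·(18/23) + (0)·(5/23) = 270/23.

270/23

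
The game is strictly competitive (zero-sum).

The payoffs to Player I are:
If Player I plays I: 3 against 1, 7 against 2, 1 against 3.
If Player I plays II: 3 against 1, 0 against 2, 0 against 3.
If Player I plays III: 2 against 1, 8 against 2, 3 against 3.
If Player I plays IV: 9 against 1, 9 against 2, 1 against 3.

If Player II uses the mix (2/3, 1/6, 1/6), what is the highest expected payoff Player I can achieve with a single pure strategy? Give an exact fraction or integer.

23/3

I: (3)·(2/3) + (7)·(1/6) + (1)·(1/6) = 10/3.
II: (3)·(2/3) + (0)·(1/6) + (0)·(1/6) = 2.
III: (2)·(2/3) + (8)·(1/6) + (3)·(1/6) = 19/6.
IV: (9)·(2/3) + (9)·(1/6) + (1)·(1/6) = 23/3.
The best pure response is IV with expected payoff 23/3.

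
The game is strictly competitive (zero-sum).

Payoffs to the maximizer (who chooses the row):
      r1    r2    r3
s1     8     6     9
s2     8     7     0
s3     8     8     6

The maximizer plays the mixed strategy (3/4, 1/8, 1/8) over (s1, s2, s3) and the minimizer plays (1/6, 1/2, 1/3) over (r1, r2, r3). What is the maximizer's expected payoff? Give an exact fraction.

Against (1/6, 1/2, 1/3), each row's expected payoff is s1: 22/3; s2: 29/6; s3: 22/3.
Taking the (3/4, 1/8, 1/8)-weighted average: (3/4)·(22/3) + (1/8)·(29/6) + (1/8)·(22/3) = 337/48.

337/48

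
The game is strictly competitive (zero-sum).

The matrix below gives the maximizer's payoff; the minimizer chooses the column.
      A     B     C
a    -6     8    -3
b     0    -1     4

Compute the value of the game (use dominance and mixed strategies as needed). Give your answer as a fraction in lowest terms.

-2/5

Column C is strictly dominated by A for the minimizer (it gives the maximizer more in every row).
The remaining 2×2 game on (a, b) × (A, B) has no saddle point. Let the maximizer play a with probability p; indifference gives −6p = 8p − (1−p), so p = 1/15.
Similarly the minimizer's optimal q on A is 3/5, and the value is -6·(3/5) + (8)·(2/5) = -2/5.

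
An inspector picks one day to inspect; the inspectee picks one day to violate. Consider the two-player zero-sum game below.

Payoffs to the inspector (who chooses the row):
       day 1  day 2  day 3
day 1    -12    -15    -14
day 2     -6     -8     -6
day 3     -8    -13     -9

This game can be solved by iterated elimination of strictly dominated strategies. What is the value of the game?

-8

Row day 1 is strictly dominated by row day 2 (-6>-12, -8>-15, -6>-14); eliminate day 1.
Column day 3 is strictly dominated by day 2 for the inspectee (-8<-6, -13<-9); eliminate day 3.
Row day 3 is strictly dominated by row day 2 (-6>-8, -8>-13); eliminate day 3.
Column day 1 is strictly dominated by day 2 for the inspectee (-8<-6); eliminate day 1.
Only (day 2, day 2) remains, with payoff -8.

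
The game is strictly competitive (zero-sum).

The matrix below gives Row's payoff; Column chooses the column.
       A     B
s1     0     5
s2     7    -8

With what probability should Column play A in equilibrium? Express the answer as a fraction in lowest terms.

Row minima are 0 and -8, so Row's maximin is 0; column maxima are 7 and 5, so Column's minimax is 5. These differ, so the equilibrium is in mixed strategies.
Let Column play A with probability q. Row is indifferent when 5(1−q) = 7q − 8(1−q), giving q = 13/20.

13/20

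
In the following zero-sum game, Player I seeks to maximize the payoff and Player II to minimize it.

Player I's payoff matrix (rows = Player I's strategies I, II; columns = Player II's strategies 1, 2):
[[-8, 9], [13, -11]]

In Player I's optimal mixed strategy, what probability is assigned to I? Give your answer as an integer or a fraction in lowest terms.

Row minima are -8 and -11, so Player I's maximin is -8; column maxima are 13 and 9, so Player II's minimax is 9. These differ, so the equilibrium is in mixed strategies.
Let Player I play I with probability p. Player II is indifferent when −8p + 13(1−p) = 9p − 11(1−p), giving p = 24/41.

24/41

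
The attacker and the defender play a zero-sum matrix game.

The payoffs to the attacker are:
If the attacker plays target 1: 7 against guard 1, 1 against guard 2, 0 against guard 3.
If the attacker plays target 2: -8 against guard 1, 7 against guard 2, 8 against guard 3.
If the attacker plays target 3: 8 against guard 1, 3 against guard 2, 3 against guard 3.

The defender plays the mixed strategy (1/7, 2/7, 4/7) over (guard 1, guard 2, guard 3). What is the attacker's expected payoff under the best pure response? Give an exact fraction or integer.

target 1: (7)·(1/7) + (1)·(2/7) + (0)·(4/7) = 9/7.
target 2: (-8)·(1/7) + (7)·(2/7) + (8)·(4/7) = 38/7.
target 3: (8)·(1/7) + (3)·(2/7) + (3)·(4/7) = 26/7.
The best pure response is target 2 with expected payoff 38/7.

38/7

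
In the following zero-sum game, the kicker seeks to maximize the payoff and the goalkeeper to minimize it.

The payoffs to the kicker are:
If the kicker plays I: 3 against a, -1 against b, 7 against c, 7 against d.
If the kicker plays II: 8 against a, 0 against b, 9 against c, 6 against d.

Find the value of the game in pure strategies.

0

Row minima: -1, 0 → the kicker's maximin is 0.
Column maxima: 8, 0, 9, 7 → the goalkeeper's minimax is 0.
They coincide at (II, b), so the value is 0.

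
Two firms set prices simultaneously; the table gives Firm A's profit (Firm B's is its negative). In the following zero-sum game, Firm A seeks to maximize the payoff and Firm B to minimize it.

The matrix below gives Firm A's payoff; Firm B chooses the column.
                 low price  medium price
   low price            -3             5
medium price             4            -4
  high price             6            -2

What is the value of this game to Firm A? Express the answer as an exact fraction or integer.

3/2

Row medium price is strictly dominated by row high price, so Firm A never plays it.
The remaining 2×2 game on (low price, high price) × (low price, medium price) has no saddle point. Let Firm A play low price with probability p; indifference gives −3p + 6(1−p) = 5p − 2(1−p), so p = 1/2.
Similarly Firm B's optimal q on low price is 7/16, and the value is -3·(7/16) + (5)·(9/16) = 3/2.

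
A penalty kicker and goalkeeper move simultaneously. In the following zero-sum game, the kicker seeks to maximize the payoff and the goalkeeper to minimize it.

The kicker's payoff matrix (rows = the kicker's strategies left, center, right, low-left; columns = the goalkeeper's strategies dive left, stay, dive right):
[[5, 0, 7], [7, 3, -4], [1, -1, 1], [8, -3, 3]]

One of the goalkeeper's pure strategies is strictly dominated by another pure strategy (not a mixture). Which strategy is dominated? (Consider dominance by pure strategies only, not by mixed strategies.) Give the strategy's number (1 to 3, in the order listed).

1

The goalkeeper prefers columns that give the kicker less. Compare dive left with stay: 0 < 5, 3 < 7, -1 < 1, -3 < 8.
So stay strictly dominates dive left for the goalkeeper; dive left is strictly dominated.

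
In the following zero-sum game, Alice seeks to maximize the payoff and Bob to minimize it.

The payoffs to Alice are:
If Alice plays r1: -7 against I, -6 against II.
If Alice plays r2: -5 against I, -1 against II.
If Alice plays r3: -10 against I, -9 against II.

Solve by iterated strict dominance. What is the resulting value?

-5

Column II is strictly dominated by I for Bob (-7<-6, -5<-1, -10<-9); eliminate II.
Row r1 is strictly dominated by row r2 (-5>-7); eliminate r1.
Row r3 is strictly dominated by row r2 (-5>-10); eliminate r3.
Only (r2, I) remains, with payoff -5.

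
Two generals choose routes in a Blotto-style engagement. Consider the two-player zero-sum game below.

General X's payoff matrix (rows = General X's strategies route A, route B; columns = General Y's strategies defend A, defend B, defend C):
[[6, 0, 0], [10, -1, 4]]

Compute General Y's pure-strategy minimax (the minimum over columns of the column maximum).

The worst case (largest entry) in each column is defend A: 10, defend B: 0, defend C: 4.
The best (smallest) of these is 0.

0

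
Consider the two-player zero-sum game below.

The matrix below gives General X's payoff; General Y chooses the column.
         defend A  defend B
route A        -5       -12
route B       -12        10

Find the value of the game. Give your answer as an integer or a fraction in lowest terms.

-194/29

Row minima are -12 and -12, so General X's maximin is -12; column maxima are -5 and 10, so General Y's minimax is -5. These differ, so the equilibrium is in mixed strategies.
Let General X play route A with probability p. General Y is indifferent when −5p − 12(1−p) = −12p + 10(1−p), giving p = 22/29.
Let General Y play defend A with probability q. General X is indifferent when −5q − 12(1−q) = −12q + 10(1−q), giving q = 22/29.
The value is -5·(22/29) + (-12)·(7/29) = -194/29.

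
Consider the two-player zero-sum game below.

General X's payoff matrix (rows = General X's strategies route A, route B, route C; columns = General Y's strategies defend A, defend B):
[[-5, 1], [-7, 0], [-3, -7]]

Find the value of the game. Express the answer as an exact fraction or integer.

-19/5

Row route B is strictly dominated by row route A, so General X never plays it.
The remaining 2×2 game on (route A, route C) × (defend A, defend B) has no saddle point. Let General X play route A with probability p; indifference gives −5p − 3(1−p) = p − 7(1−p), so p = 2/5.
Similarly General Y's optimal q on defend A is 4/5, and the value is -5·(4/5) + (1)·(1/5) = -19/5.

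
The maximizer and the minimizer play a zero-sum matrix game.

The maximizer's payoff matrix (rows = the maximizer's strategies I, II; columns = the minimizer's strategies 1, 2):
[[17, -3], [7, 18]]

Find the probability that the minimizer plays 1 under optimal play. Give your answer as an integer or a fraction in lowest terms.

21/31

Row minima are -3 and 7, so the maximizer's maximin is 7; column maxima are 17 and 18, so the minimizer's minimax is 17. These differ, so the equilibrium is in mixed strategies.
Let the minimizer play 1 with probability q. The maximizer is indifferent when 17q − 3(1−q) = 7q + 18(1−q), giving q = 21/31.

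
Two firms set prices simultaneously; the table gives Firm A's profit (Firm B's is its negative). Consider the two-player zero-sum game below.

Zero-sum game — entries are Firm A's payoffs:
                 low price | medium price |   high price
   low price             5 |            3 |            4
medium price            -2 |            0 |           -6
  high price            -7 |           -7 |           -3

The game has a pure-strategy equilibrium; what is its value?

3

Row minima: 3, -6, -7 → Firm A's maximin is 3.
Column maxima: 5, 3, 4 → Firm B's minimax is 3.
They coincide at (low price, medium price), so the value is 3.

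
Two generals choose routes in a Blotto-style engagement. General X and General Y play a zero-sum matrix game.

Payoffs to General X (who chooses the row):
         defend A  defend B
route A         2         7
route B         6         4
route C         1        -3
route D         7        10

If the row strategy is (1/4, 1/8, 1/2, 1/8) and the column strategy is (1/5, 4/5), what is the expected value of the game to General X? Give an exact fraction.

Against (1/5, 4/5), each row's expected payoff is route A: 6; route B: 22/5; route C: -11/5; route D: 47/5.
Taking the (1/4, 1/8, 1/2, 1/8)-weighted average: (1/4)·(6) + (1/8)·(22/5) + (1/2)·(-11/5) + (1/8)·(47/5) = 17/8.

17/8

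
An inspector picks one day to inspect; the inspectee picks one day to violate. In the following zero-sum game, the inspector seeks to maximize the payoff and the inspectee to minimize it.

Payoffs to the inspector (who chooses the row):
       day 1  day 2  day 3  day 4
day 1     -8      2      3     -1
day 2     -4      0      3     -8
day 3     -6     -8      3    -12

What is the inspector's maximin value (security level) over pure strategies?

-8

The worst-case payoff for each row is day 1: -8, day 2: -8, day 3: -12.
The best of these is -8.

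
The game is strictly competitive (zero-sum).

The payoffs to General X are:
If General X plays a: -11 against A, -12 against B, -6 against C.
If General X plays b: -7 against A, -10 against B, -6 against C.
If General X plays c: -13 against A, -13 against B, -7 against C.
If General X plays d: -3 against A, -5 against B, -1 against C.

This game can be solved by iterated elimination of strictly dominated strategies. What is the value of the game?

-5

Row c is strictly dominated by row a (-11>-13, -12>-13, -6>-7); eliminate c.
Column C is strictly dominated by A for General Y (-11<-6, -7<-6, -3<-1); eliminate C.
Row a is strictly dominated by row b (-7>-11, -10>-12); eliminate a.
Row b is strictly dominated by row d (-3>-7, -5>-10); eliminate b.
Column A is strictly dominated by B for General Y (-5<-3); eliminate A.
Only (d, B) remains, with payoff -5.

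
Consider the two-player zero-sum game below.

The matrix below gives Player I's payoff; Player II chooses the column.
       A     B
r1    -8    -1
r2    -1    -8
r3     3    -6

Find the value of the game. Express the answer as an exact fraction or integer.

-51/16

Row r2 is strictly dominated by row r3, so Player I never plays it.
The remaining 2×2 game on (r1, r3) × (A, B) has no saddle point. Let Player I play r1 with probability p; indifference gives −8p + 3(1−p) = −p − 6(1−p), so p = 9/16.
Similarly Player II's optimal q on A is 5/16, and the value is -8·(5/16) + (-1)·(11/16) = -51/16.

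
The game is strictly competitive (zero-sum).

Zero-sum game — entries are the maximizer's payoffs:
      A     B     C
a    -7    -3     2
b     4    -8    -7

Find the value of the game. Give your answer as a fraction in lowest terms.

Column C is strictly dominated by B for the minimizer (it gives the maximizer more in every row).
The remaining 2×2 game on (a, b) × (A, B) has no saddle point. Let the maximizer play a with probability p; indifference gives −7p + 4(1−p) = −3p − 8(1−p), so p = 3/4.
Similarly the minimizer's optimal q on A is 5/16, and the value is -7·(5/16) + (-3)·(11/16) = -17/4.

-17/4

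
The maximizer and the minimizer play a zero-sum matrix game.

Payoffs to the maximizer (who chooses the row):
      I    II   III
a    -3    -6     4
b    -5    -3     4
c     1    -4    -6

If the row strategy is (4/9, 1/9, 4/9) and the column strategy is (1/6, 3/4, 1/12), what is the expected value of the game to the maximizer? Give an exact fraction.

-139/36

Against (1/6, 3/4, 1/12), each row's expected payoff is a: -14/3; b: -11/4; c: -10/3.
Taking the (4/9, 1/9, 4/9)-weighted average: (4/9)·(-14/3) + (1/9)·(-11/4) + (4/9)·(-10/3) = -139/36.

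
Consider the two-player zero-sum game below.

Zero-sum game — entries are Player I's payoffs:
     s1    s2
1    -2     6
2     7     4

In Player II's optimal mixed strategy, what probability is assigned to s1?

2/11

Row minima are -2 and 4, so Player I's maximin is 4; column maxima are 7 and 6, so Player II's minimax is 6. These differ, so the equilibrium is in mixed strategies.
Let Player II play s1 with probability q. Player I is indifferent when −2q + 6(1−q) = 7q + 4(1−q), giving q = 2/11.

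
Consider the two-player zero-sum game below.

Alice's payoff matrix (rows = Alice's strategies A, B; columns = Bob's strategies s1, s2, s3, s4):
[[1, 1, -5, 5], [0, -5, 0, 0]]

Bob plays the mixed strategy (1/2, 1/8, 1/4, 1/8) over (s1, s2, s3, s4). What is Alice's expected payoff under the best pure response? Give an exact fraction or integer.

A: (1)·(1/2) + (1)·(1/8) + (-5)·(1/4) + (5)·(1/8) = 0.
B: (0)·(1/2) + (-5)·(1/8) + (0)·(1/4) + (0)·(1/8) = -5/8.
The best pure response is A with expected payoff 0.

0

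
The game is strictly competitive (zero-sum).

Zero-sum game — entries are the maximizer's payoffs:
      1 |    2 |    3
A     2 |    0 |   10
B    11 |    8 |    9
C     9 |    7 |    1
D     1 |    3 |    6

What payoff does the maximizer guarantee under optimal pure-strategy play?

8

Row minima: 0, 8, 1, 1 → the maximizer's maximin is 8.
Column maxima: 11, 8, 10 → the minimizer's minimax is 8.
They coincide at (B, 2), so the value is 8.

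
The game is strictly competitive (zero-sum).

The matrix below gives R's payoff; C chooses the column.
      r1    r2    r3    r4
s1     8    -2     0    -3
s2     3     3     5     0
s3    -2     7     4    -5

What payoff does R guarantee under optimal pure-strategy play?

Row minima: -3, 0, -5 → R's maximin is 0.
Column maxima: 8, 7, 5, 0 → C's minimax is 0.
They coincide at (s2, r4), so the value is 0.

0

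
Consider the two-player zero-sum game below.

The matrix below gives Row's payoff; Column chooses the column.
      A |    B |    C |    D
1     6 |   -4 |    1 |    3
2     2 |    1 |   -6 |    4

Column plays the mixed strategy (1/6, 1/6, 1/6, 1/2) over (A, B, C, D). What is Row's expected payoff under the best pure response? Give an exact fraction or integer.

1: (6)·(1/6) + (-4)·(1/6) + (1)·(1/6) + (3)·(1/2) = 2.
2: (2)·(1/6) + (1)·(1/6) + (-6)·(1/6) + (4)·(1/2) = 3/2.
The best pure response is 1 with expected payoff 2.

2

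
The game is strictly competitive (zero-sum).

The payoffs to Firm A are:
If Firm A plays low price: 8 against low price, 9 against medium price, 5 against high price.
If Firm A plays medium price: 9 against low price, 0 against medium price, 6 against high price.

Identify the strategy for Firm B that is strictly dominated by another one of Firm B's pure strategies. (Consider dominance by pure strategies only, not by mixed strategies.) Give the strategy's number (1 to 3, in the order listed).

1

Firm B prefers columns that give Firm A less. Compare low price with high price: 5 < 8, 6 < 9.
So high price strictly dominates low price for Firm B; low price is strictly dominated.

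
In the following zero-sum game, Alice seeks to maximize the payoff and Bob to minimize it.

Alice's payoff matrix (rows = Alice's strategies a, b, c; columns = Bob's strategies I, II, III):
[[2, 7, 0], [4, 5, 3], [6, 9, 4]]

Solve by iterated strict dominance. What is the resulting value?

Column I is strictly dominated by III for Bob (0<2, 3<4, 4<6); eliminate I.
Column II is strictly dominated by III for Bob (0<7, 3<5, 4<9); eliminate II.
Row a is strictly dominated by row b (3>0); eliminate a.
Row b is strictly dominated by row c (4>3); eliminate b.
Only (c, III) remains, with payoff 4.

4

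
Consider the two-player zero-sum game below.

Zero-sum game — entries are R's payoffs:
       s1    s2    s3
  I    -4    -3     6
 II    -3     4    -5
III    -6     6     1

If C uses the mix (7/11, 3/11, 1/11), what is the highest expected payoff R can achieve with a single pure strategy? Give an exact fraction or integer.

-14/11

I: (-4)·(7/11) + (-3)·(3/11) + (6)·(1/11) = -31/11.
II: (-3)·(7/11) + (4)·(3/11) + (-5)·(1/11) = -14/11.
III: (-6)·(7/11) + (6)·(3/11) + (1)·(1/11) = -23/11.
The best pure response is II with expected payoff -14/11.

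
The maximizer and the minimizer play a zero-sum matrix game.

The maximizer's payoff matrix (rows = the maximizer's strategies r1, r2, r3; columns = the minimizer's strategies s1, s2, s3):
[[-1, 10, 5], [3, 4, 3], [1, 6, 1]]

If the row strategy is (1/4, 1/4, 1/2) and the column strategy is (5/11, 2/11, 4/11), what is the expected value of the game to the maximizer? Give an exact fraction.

Against (5/11, 2/11, 4/11), each row's expected payoff is r1: 35/11; r2: 35/11; r3: 21/11.
Taking the (1/4, 1/4, 1/2)-weighted average: (1/4)·(35/11) + (1/4)·(35/11) + (1/2)·(21/11) = 28/11.

28/11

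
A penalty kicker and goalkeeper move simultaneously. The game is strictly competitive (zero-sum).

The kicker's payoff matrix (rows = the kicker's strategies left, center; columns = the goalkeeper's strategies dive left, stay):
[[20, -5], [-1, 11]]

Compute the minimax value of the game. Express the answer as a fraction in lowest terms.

Row minima are -5 and -1, so the kicker's maximin is -1; column maxima are 20 and 11, so the goalkeeper's minimax is 11. These differ, so the equilibrium is in mixed strategies.
Let the kicker play left with probability p. The goalkeeper is indifferent when 20p − (1−p) = −5p + 11(1−p), giving p = 12/37.
Let the goalkeeper play dive left with probability q. The kicker is indifferent when 20q − 5(1−q) = −q + 11(1−q), giving q = 16/37.
The value is 20·(16/37) + (-5)·(21/37) = 215/37.

215/37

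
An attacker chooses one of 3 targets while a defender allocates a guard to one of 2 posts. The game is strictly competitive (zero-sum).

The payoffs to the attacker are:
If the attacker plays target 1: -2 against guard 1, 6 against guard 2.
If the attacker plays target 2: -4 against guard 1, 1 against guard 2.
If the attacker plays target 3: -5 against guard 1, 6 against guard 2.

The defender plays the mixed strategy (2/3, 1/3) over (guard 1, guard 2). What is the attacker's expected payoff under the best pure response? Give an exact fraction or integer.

target 1: (-2)·(2/3) + (6)·(1/3) = 2/3.
target 2: (-4)·(2/3) + (1)·(1/3) = -7/3.
target 3: (-5)·(2/3) + (6)·(1/3) = -4/3.
The best pure response is target 1 with expected payoff 2/3.

2/3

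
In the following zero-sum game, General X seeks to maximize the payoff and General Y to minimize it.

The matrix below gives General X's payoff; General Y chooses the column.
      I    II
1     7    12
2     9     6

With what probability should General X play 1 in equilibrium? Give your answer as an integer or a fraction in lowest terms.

3/8

Row minima are 7 and 6, so General X's maximin is 7; column maxima are 9 and 12, so General Y's minimax is 9. These differ, so the equilibrium is in mixed strategies.
Let General X play 1 with probability p. General Y is indifferent when 7p + 9(1−p) = 12p + 6(1−p), giving p = 3/8.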